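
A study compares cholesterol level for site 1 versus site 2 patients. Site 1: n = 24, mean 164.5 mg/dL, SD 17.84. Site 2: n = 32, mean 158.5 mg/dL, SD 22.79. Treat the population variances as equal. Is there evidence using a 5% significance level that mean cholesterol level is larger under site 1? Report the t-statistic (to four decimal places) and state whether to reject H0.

t = 1.0669; fail to reject H0

Let group 1 = site 1, group 2 = site 2. H0: μ_1 = μ_2; H1: μ_1 > μ_2 (two-sample pooled-variance t-test, right-tailed).
s_p² = [(24−1)·17.84² + (32−1)·22.79²]/(24+32−2) = 433.723
t = (164.5 − 158.5)/√[433.723·(1/24 + 1/32)] = 1.0669
df = n₁ + n₂ − 2 = 54
p-value = P(T ≥ 1.0669) ≈ 0.145
Since p ≈ 0.145 > α = 0.05, fail to reject H0; the data do not provide sufficient evidence against H0.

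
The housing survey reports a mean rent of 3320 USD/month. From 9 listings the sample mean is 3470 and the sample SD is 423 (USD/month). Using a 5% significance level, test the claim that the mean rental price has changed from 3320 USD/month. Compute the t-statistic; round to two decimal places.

H0: μ = 3320; H1: μ ≠ 3320 (one-sample t-test, two-sided).
t = (x̄ − μ₀)/(s/√n) = (3470 − 3320)/(423/√9) = 1.06
df = n − 1 = 8
Two-sided p-value ≈ 0.318
Since p ≈ 0.318 > α = 0.05, fail to reject H0; the evidence is not statistically significant.

1.06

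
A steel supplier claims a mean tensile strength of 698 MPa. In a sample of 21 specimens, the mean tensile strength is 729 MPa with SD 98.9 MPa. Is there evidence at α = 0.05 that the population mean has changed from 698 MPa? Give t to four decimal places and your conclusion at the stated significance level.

t = 1.4364; fail to reject H0

H0: μ = 698; H1: μ ≠ 698 (one-sample t-test, two-sided).
t = (x̄ − μ₀)/(s/√n) = (729 − 698)/(98.9/√21) = 1.4364
df = n − 1 = 20
Two-sided p-value ≈ 0.166
Since p ≈ 0.166 > α = 0.05, fail to reject H0; the evidence is not statistically significant.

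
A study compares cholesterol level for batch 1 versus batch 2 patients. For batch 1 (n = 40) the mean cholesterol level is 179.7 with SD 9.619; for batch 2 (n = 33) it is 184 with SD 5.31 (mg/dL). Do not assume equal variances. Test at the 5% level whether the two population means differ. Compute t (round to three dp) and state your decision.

Let group 1 = batch 1, group 2 = batch 2. H0: μ_1 = μ_2; H1: μ_1 ≠ μ_2 (Welch's two-sample t-test, two-sided).
t = (x̄_1 − x̄_2)/√(s_1²/n_1 + s_2²/n_2) = (179.7 − 184)/√(9.619²/40 + 5.31²/33) = -2.416
Welch–Satterthwaite df ≈ 62.71
Two-sided p-value ≈ 0.0186
Since p ≈ 0.0186 < α = 0.05, reject H0; the data support H1.

t = -2.416; reject H0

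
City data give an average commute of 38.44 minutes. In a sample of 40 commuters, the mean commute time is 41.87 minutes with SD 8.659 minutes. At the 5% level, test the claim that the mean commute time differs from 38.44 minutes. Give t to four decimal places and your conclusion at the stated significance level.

t = 2.5053; reject H0

H0: μ = 38.44; H1: μ ≠ 38.44 (one-sample t-test, two-sided).
t = (x̄ − μ₀)/(s/√n) = (41.87 − 38.44)/(8.659/√40) = 2.5053
df = n − 1 = 39
Two-sided p-value ≈ 0.017
Since p ≈ 0.017 < α = 0.05, reject H0; the evidence is statistically significant.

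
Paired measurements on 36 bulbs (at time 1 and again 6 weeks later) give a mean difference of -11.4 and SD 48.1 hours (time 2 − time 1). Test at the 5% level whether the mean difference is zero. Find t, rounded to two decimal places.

H0: μ_d = 0; H1: μ_d ≠ 0 (paired t-test on the differences, two-sided).
t = d̄/(s_d/√n) = -11.4/(48.1/√36) = -1.42
df = n − 1 = 35
Two-sided p-value ≈ 0.164
Since p ≈ 0.164 > α = 0.05, fail to reject H0; the data do not provide sufficient evidence against H0.

-1.42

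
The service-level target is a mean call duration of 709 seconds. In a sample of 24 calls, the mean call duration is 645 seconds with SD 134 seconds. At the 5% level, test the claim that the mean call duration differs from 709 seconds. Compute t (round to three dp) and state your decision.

t = -2.340; reject H0

H0: μ = 709; H1: μ ≠ 709 (one-sample t-test, two-sided).
t = (x̄ − μ₀)/(s/√n) = (645 − 709)/(134/√24) = -2.340
df = n − 1 = 23
Two-sided p-value ≈ 0.0283
Since p ≈ 0.0283 < α = 0.05, reject H0; the evidence is statistically significant.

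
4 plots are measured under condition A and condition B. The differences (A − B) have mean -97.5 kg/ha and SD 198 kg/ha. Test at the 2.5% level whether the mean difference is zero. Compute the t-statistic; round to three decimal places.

H0: μ_d = 0; H1: μ_d ≠ 0 (paired t-test on the differences, two-sided).
t = d̄/(s_d/√n) = -97.5/(198/√4) = -0.985
df = n − 1 = 3
Two-sided p-value ≈ 0.397
Since p ≈ 0.397 > α = 0.025, fail to reject H0; the evidence is not statistically significant.

-0.985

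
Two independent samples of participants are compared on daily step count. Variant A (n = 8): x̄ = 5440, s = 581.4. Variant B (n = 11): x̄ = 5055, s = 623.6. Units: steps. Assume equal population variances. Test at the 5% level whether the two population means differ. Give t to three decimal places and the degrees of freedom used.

t = 1.366, df = 17

Let group 1 = variant A, group 2 = variant B. H0: μ_1 = μ_2; H1: μ_1 ≠ μ_2 (two-sample pooled-variance t-test, two-sided).
s_p² = [(8−1)·581.4² + (11−1)·623.6²]/(8+11−2) = 367938
t = (5440 − 5055)/√[367938·(1/8 + 1/11)] = 1.366
df = n₁ + n₂ − 2 = 17
Two-sided p-value ≈ 0.1898
Since p ≈ 0.1898 > α = 0.05, fail to reject H0; the evidence is not statistically significant.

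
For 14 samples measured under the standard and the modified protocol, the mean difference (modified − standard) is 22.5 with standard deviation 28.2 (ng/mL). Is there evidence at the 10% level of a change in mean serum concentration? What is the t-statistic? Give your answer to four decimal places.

H0: μ_d = 0; H1: μ_d ≠ 0 (paired t-test on the differences, two-sided).
t = d̄/(s_d/√n) = 22.5/(28.2/√14) = 2.9854
df = n − 1 = 13
Two-sided p-value ≈ 0.011
Since p ≈ 0.011 < α = 0.1, reject H0; the evidence is statistically significant.

2.9854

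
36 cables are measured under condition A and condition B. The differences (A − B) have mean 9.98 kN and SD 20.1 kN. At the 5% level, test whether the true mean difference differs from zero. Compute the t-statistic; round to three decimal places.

H0: μ_d = 0; H1: μ_d ≠ 0 (paired t-test on the differences, two-sided).
t = d̄/(s_d/√n) = 9.98/(20.1/√36) = 2.979
df = n − 1 = 35
Two-sided p-value ≈ 0.005
Since p ≈ 0.005 < α = 0.05, reject H0; the data support H1.

2.979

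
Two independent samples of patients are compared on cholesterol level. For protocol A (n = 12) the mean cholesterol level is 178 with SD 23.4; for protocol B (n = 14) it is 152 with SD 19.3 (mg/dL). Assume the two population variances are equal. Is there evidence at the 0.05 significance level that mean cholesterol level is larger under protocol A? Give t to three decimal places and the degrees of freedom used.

Let group 1 = protocol A, group 2 = protocol B. H0: μ_1 = μ_2; H1: μ_1 > μ_2 (two-sample pooled-variance t-test, right-tailed).
s_p² = [(12−1)·23.4² + (14−1)·19.3²]/(12+14−2) = 452.73
t = (178 − 152)/√[452.73·(1/12 + 1/14)] = 3.106
df = n₁ + n₂ − 2 = 24
p-value = P(T ≥ 3.106) ≈ 0.002
Since p ≈ 0.002 < α = 0.05, reject H0; the evidence is statistically significant.

t = 3.106, df = 24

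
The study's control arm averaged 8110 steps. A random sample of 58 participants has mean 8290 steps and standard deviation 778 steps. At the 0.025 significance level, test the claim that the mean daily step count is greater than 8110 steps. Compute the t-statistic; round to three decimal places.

1.762

H0: μ = 8110; H1: μ > 8110 (one-sample t-test, right-tailed).
t = (x̄ − μ₀)/(s/√n) = (8290 − 8110)/(778/√58) = 1.762
df = n − 1 = 57
p-value = P(T ≥ 1.762) ≈ 0.042
Since p ≈ 0.042 > α = 0.025, fail to reject H0; the evidence is not statistically significant.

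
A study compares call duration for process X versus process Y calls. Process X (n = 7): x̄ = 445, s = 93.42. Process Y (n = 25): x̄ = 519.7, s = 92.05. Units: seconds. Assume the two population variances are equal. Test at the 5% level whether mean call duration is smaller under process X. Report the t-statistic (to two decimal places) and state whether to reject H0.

Let group 1 = process X, group 2 = process Y. H0: μ_1 = μ_2; H1: μ_1 < μ_2 (two-sample pooled-variance t-test, left-tailed).
s_p² = [(7−1)·93.42² + (25−1)·92.05²]/(7+25−2) = 8524.02
t = (445 − 519.7)/√[8524.02·(1/7 + 1/25)] = -1.89
df = n₁ + n₂ − 2 = 30
p-value = P(T ≤ -1.89) ≈ 0.034
Since p ≈ 0.034 < α = 0.05, reject H0; the data support H1.

t = -1.89; reject H0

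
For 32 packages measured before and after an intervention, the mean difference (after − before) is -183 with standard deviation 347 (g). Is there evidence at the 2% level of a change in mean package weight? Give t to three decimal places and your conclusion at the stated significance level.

t = -2.983; reject H0

H0: μ_d = 0; H1: μ_d ≠ 0 (paired t-test on the differences, two-sided).
t = d̄/(s_d/√n) = -183/(347/√32) = -2.983
df = n − 1 = 31
Two-sided p-value ≈ 0.0055
Since p ≈ 0.0055 < α = 0.02, reject H0; the data support H1.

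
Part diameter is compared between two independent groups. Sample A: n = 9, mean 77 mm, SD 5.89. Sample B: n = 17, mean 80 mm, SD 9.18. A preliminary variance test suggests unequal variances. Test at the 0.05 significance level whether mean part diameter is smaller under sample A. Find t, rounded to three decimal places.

-1.011

Let group 1 = sample A, group 2 = sample B. H0: μ_1 = μ_2; H1: μ_1 < μ_2 (Welch's two-sample t-test, left-tailed).
t = (x̄_1 − x̄_2)/√(s_1²/n_1 + s_2²/n_2) = (77 − 80)/√(5.89²/9 + 9.18²/17) = -1.011
Welch–Satterthwaite df ≈ 22.88
p-value = P(T ≤ -1.011) ≈ 0.1614
Since p ≈ 0.1614 > α = 0.05, fail to reject H0; the data do not provide sufficient evidence against H0.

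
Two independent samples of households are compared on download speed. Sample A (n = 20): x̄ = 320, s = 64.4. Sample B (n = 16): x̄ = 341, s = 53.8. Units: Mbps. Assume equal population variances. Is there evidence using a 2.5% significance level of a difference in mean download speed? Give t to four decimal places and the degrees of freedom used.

t = -1.0443, df = 34

Let group 1 = sample A, group 2 = sample B. H0: μ_1 = μ_2; H1: μ_1 ≠ μ_2 (two-sample pooled-variance t-test, two-sided).
s_p² = [(20−1)·64.4² + (16−1)·53.8²]/(20+16−2) = 3594.6
t = (320 − 341)/√[3594.6·(1/20 + 1/16)] = -1.0443
df = n₁ + n₂ − 2 = 34
Two-sided p-value ≈ 0.3037
Since p ≈ 0.3037 > α = 0.025, fail to reject H0; the evidence is not statistically significant.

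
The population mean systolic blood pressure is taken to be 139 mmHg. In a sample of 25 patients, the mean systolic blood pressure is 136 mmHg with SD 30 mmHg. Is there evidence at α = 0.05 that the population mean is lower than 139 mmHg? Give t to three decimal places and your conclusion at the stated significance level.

t = -0.500; fail to reject H0

H0: μ = 139; H1: μ < 139 (one-sample t-test, left-tailed).
t = (x̄ − μ₀)/(s/√n) = (136 − 139)/(30/√25) = -0.500
df = n − 1 = 24
p-value = P(T ≤ -0.500) ≈ 0.311
Since p ≈ 0.311 > α = 0.05, fail to reject H0; the evidence is not statistically significant.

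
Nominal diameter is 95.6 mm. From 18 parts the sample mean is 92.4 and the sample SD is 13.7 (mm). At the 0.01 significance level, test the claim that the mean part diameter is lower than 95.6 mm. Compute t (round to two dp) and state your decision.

t = -0.99; fail to reject H0

H0: μ = 95.6; H1: μ < 95.6 (one-sample t-test, left-tailed).
t = (x̄ − μ₀)/(s/√n) = (92.4 − 95.6)/(13.7/√18) = -0.99
df = n − 1 = 17
p-value = P(T ≤ -0.99) ≈ 0.168
Since p ≈ 0.168 > α = 0.01, fail to reject H0; the data do not provide sufficient evidence against H0.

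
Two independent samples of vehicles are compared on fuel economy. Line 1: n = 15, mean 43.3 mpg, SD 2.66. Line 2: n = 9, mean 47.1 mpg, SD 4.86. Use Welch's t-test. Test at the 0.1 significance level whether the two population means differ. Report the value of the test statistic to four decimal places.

Let group 1 = line 1, group 2 = line 2. H0: μ_1 = μ_2; H1: μ_1 ≠ μ_2 (Welch's two-sample t-test, two-sided).
t = (x̄_1 − x̄_2)/√(s_1²/n_1 + s_2²/n_2) = (43.3 − 47.1)/√(2.66²/15 + 4.86²/9) = -2.1596
Welch–Satterthwaite df ≈ 10.93
Two-sided p-value ≈ 0.0539
Since p ≈ 0.0539 < α = 0.1, reject H0; the evidence is statistically significant.

-2.1596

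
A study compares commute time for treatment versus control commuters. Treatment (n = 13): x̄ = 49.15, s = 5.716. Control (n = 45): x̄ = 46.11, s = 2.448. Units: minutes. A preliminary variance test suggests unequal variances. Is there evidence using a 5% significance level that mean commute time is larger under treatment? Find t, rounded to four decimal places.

1.8687

Let group 1 = treatment, group 2 = control. H0: μ_1 = μ_2; H1: μ_1 > μ_2 (Welch's two-sample t-test, right-tailed).
t = (x̄_1 − x̄_2)/√(s_1²/n_1 + s_2²/n_2) = (49.15 − 46.11)/√(5.716²/13 + 2.448²/45) = 1.8687
Welch–Satterthwaite df ≈ 13.30
p-value = P(T ≥ 1.8687) ≈ 0.042
Since p ≈ 0.042 < α = 0.05, reject H0; the evidence is statistically significant.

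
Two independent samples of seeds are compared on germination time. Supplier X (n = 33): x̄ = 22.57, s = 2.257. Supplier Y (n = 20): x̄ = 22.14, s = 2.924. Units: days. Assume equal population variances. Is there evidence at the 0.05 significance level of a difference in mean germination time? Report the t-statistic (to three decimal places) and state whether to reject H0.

Let group 1 = supplier X, group 2 = supplier Y. H0: μ_1 = μ_2; H1: μ_1 ≠ μ_2 (two-sample pooled-variance t-test, two-sided).
s_p² = [(33−1)·2.257² + (20−1)·2.924²]/(33+20−2) = 6.38148
t = (22.57 − 22.14)/√[6.38148·(1/33 + 1/20)] = 0.601
df = n₁ + n₂ − 2 = 51
Two-sided p-value ≈ 0.551
Since p ≈ 0.551 > α = 0.05, fail to reject H0; the evidence is not statistically significant.

t = 0.601; fail to reject H0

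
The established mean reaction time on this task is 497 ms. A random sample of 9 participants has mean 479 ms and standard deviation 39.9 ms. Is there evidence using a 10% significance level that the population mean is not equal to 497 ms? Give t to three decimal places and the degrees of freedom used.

t = -1.353, df = 8

H0: μ = 497; H1: μ ≠ 497 (one-sample t-test, two-sided).
t = (x̄ − μ₀)/(s/√n) = (479 − 497)/(39.9/√9) = -1.353
df = n − 1 = 8
Two-sided p-value ≈ 0.2129
Since p ≈ 0.2129 > α = 0.1, fail to reject H0; the evidence is not statistically significant.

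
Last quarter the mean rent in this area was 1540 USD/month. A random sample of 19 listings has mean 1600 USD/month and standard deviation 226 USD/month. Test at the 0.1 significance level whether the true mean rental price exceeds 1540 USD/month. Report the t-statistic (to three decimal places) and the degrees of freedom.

t = 1.157, df = 18

H0: μ = 1540; H1: μ > 1540 (one-sample t-test, right-tailed).
t = (x̄ − μ₀)/(s/√n) = (1600 − 1540)/(226/√19) = 1.157
df = n − 1 = 18
p-value = P(T ≥ 1.157) ≈ 0.131
Since p ≈ 0.131 > α = 0.1, fail to reject H0; the data do not provide sufficient evidence against H0.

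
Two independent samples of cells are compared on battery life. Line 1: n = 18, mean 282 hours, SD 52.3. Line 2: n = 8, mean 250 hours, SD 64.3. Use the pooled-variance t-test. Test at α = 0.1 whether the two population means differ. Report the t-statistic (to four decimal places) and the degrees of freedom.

t = 1.3432, df = 24

Let group 1 = line 1, group 2 = line 2. H0: μ_1 = μ_2; H1: μ_1 ≠ μ_2 (two-sample pooled-variance t-test, two-sided).
s_p² = [(18−1)·52.3² + (8−1)·64.3²]/(18+8−2) = 3143.39
t = (282 − 250)/√[3143.39·(1/18 + 1/8)] = 1.3432
df = n₁ + n₂ − 2 = 24
Two-sided p-value ≈ 0.1918
Since p ≈ 0.1918 > α = 0.1, fail to reject H0; the data do not provide sufficient evidence against H0.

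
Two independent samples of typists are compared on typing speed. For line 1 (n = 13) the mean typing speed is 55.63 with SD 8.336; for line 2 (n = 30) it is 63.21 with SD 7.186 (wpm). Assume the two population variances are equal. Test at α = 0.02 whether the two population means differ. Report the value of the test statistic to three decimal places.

-3.027

Let group 1 = line 1, group 2 = line 2. H0: μ_1 = μ_2; H1: μ_1 ≠ μ_2 (two-sample pooled-variance t-test, two-sided).
s_p² = [(13−1)·8.336² + (30−1)·7.186²]/(13+30−2) = 56.8631
t = (55.63 − 63.21)/√[56.8631·(1/13 + 1/30)] = -3.027
df = n₁ + n₂ − 2 = 41
Two-sided p-value ≈ 0.004
Since p ≈ 0.004 < α = 0.02, reject H0; the evidence is statistically significant.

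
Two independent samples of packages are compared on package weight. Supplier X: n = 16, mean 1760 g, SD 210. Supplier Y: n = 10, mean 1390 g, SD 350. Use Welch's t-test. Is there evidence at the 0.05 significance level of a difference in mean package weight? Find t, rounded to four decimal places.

Let group 1 = supplier X, group 2 = supplier Y. H0: μ_1 = μ_2; H1: μ_1 ≠ μ_2 (Welch's two-sample t-test, two-sided).
t = (x̄_1 − x̄_2)/√(s_1²/n_1 + s_2²/n_2) = (1760 − 1390)/√(210²/16 + 350²/10) = 3.0204
Welch–Satterthwaite df ≈ 13.11
Two-sided p-value ≈ 0.010
Since p ≈ 0.010 < α = 0.05, reject H0; the evidence is statistically significant.

3.0204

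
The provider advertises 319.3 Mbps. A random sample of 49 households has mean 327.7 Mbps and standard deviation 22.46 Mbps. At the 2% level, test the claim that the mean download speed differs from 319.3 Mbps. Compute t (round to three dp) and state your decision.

H0: μ = 319.3; H1: μ ≠ 319.3 (one-sample t-test, two-sided).
t = (x̄ − μ₀)/(s/√n) = (327.7 − 319.3)/(22.46/√49) = 2.618
df = n − 1 = 48
Two-sided p-value ≈ 0.0118
Since p ≈ 0.0118 < α = 0.02, reject H0; the evidence is statistically significant.

t = 2.618; reject H0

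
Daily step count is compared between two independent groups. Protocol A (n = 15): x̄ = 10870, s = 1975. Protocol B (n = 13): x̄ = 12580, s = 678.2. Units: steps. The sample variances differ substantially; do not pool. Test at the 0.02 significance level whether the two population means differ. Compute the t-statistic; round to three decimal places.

Let group 1 = protocol A, group 2 = protocol B. H0: μ_1 = μ_2; H1: μ_1 ≠ μ_2 (Welch's two-sample t-test, two-sided).
t = (x̄_1 − x̄_2)/√(s_1²/n_1 + s_2²/n_2) = (10870 − 12580)/√(1975²/15 + 678.2²/13) = -3.146
Welch–Satterthwaite df ≈ 17.69
Two-sided p-value ≈ 0.0057
Since p ≈ 0.0057 < α = 0.02, reject H0; the evidence is statistically significant.

-3.146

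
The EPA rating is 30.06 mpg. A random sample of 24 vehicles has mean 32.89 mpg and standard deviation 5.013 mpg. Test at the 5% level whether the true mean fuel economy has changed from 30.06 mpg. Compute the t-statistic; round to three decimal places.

H0: μ = 30.06; H1: μ ≠ 30.06 (one-sample t-test, two-sided).
t = (x̄ − μ₀)/(s/√n) = (32.89 − 30.06)/(5.013/√24) = 2.766
df = n − 1 = 23
Two-sided p-value ≈ 0.011
Since p ≈ 0.011 < α = 0.05, reject H0; the evidence is statistically significant.

2.766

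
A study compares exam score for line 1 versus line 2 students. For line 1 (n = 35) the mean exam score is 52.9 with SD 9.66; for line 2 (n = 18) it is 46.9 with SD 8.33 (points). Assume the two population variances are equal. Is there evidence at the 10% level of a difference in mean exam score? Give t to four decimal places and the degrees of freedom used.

t = 2.2393, df = 51

Let group 1 = line 1, group 2 = line 2. H0: μ_1 = μ_2; H1: μ_1 ≠ μ_2 (two-sample pooled-variance t-test, two-sided).
s_p² = [(35−1)·9.66² + (18−1)·8.33²]/(35+18−2) = 85.34
t = (52.9 − 46.9)/√[85.34·(1/35 + 1/18)] = 2.2393
df = n₁ + n₂ − 2 = 51
Two-sided p-value ≈ 0.0295
Since p ≈ 0.0295 < α = 0.1, reject H0; the evidence is statistically significant.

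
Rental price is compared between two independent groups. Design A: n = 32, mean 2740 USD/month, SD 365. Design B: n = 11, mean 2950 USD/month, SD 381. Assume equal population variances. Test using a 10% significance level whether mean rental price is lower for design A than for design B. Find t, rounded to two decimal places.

Let group 1 = design A, group 2 = design B. H0: μ_1 = μ_2; H1: μ_1 < μ_2 (two-sample pooled-variance t-test, left-tailed).
s_p² = [(32−1)·365² + (11−1)·381²]/(32+11−2) = 136136
t = (2740 − 2950)/√[136136·(1/32 + 1/11)] = -1.63
df = n₁ + n₂ − 2 = 41
p-value = P(T ≤ -1.63) ≈ 0.056
Since p ≈ 0.056 < α = 0.1, reject H0; the evidence is statistically significant.

-1.63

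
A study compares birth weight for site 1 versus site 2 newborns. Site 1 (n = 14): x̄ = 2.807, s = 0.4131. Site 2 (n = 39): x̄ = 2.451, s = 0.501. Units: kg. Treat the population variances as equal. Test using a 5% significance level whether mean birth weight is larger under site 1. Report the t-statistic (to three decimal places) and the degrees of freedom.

Let group 1 = site 1, group 2 = site 2. H0: μ_1 = μ_2; H1: μ_1 > μ_2 (two-sample pooled-variance t-test, right-tailed).
s_p² = [(14−1)·0.4131² + (39−1)·0.501²]/(14+39−2) = 0.23052
t = (2.807 − 2.451)/√[0.23052·(1/14 + 1/39)] = 2.380
df = n₁ + n₂ − 2 = 51
p-value = P(T ≥ 2.380) ≈ 0.0105
Since p ≈ 0.0105 < α = 0.05, reject H0; the data support H1.

t = 2.380, df = 51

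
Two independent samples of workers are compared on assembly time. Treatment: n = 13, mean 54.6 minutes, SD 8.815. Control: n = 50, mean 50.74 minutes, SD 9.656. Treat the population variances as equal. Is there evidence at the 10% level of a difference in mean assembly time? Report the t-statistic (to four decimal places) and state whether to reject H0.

Let group 1 = treatment, group 2 = control. H0: μ_1 = μ_2; H1: μ_1 ≠ μ_2 (two-sample pooled-variance t-test, two-sided).
s_p² = [(13−1)·8.815² + (50−1)·9.656²]/(13+50−2) = 90.1824
t = (54.6 − 50.74)/√[90.1824·(1/13 + 1/50)] = 1.3056
df = n₁ + n₂ − 2 = 61
Two-sided p-value ≈ 0.197
Since p ≈ 0.197 > α = 0.1, fail to reject H0; the evidence is not statistically significant.

t = 1.3056; fail to reject H0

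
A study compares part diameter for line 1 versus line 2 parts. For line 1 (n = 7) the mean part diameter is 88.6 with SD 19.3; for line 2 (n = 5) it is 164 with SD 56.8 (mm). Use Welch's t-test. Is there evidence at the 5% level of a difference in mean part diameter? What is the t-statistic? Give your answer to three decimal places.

Let group 1 = line 1, group 2 = line 2. H0: μ_1 = μ_2; H1: μ_1 ≠ μ_2 (Welch's two-sample t-test, two-sided).
t = (x̄_1 − x̄_2)/√(s_1²/n_1 + s_2²/n_2) = (88.6 − 164)/√(19.3²/7 + 56.8²/5) = -2.853
Welch–Satterthwaite df ≈ 4.67
Two-sided p-value ≈ 0.0387
Since p ≈ 0.0387 < α = 0.05, reject H0; the evidence is statistically significant.

-2.853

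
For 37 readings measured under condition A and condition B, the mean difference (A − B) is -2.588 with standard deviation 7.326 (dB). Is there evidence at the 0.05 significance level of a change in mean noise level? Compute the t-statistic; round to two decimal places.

H0: μ_d = 0; H1: μ_d ≠ 0 (paired t-test on the differences, two-sided).
t = d̄/(s_d/√n) = -2.588/(7.326/√37) = -2.15
df = n − 1 = 36
Two-sided p-value ≈ 0.038
Since p ≈ 0.038 < α = 0.05, reject H0; the evidence is statistically significant.

-2.15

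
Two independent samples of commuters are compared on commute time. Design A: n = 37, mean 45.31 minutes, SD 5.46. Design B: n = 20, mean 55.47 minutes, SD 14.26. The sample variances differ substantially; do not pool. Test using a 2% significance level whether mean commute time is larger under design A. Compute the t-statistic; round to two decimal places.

-3.07

Let group 1 = design A, group 2 = design B. H0: μ_1 = μ_2; H1: μ_1 > μ_2 (Welch's two-sample t-test, right-tailed).
t = (x̄_1 − x̄_2)/√(s_1²/n_1 + s_2²/n_2) = (45.31 − 55.47)/√(5.46²/37 + 14.26²/20) = -3.07
Welch–Satterthwaite df ≈ 22.06
p-value = P(T ≥ -3.07) ≈ 0.997
Since p ≈ 0.997 > α = 0.02, fail to reject H0; the data do not provide sufficient evidence against H0.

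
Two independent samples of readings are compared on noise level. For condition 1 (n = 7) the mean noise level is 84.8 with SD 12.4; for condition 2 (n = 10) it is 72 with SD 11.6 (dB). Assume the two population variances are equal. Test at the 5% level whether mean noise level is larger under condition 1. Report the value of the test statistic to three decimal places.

Let group 1 = condition 1, group 2 = condition 2. H0: μ_1 = μ_2; H1: μ_1 > μ_2 (two-sample pooled-variance t-test, right-tailed).
s_p² = [(7−1)·12.4² + (10−1)·11.6²]/(7+10−2) = 142.24
t = (84.8 − 72)/√[142.24·(1/7 + 1/10)] = 2.178
df = n₁ + n₂ − 2 = 15
p-value = P(T ≥ 2.178) ≈ 0.0229
Since p ≈ 0.0229 < α = 0.05, reject H0; the data support H1.

2.178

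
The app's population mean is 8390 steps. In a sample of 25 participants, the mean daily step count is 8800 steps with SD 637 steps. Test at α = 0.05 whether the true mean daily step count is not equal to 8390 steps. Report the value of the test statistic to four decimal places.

3.2182

H0: μ = 8390; H1: μ ≠ 8390 (one-sample t-test, two-sided).
t = (x̄ − μ₀)/(s/√n) = (8800 − 8390)/(637/√25) = 3.2182
df = n − 1 = 24
Two-sided p-value ≈ 0.004
Since p ≈ 0.004 < α = 0.05, reject H0; the data support H1.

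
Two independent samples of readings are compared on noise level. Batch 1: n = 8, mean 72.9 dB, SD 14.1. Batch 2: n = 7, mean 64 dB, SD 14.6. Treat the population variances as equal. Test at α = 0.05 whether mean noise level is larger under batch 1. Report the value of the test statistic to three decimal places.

1.200

Let group 1 = batch 1, group 2 = batch 2. H0: μ_1 = μ_2; H1: μ_1 > μ_2 (two-sample pooled-variance t-test, right-tailed).
s_p² = [(8−1)·14.1² + (7−1)·14.6²]/(8+7−2) = 205.433
t = (72.9 − 64)/√[205.433·(1/8 + 1/7)] = 1.200
df = n₁ + n₂ − 2 = 13
p-value = P(T ≥ 1.200) ≈ 0.1258
Since p ≈ 0.1258 > α = 0.05, fail to reject H0; the evidence is not statistically significant.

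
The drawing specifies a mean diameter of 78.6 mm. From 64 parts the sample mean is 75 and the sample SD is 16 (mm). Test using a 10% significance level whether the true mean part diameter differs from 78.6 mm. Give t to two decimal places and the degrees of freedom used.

H0: μ = 78.6; H1: μ ≠ 78.6 (one-sample t-test, two-sided).
t = (x̄ − μ₀)/(s/√n) = (75 − 78.6)/(16/√64) = -1.80
df = n − 1 = 63
Two-sided p-value ≈ 0.077
Since p ≈ 0.077 < α = 0.1, reject H0; the data support H1.

t = -1.80, df = 63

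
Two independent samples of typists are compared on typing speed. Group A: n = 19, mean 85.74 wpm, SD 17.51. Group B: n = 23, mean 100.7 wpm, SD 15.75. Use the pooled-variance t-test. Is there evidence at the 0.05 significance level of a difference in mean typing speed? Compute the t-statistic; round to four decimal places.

-2.9131

Let group 1 = group A, group 2 = group B. H0: μ_1 = μ_2; H1: μ_1 ≠ μ_2 (two-sample pooled-variance t-test, two-sided).
s_p² = [(19−1)·17.51² + (23−1)·15.75²]/(19+23−2) = 274.404
t = (85.74 − 100.7)/√[274.404·(1/19 + 1/23)] = -2.9131
df = n₁ + n₂ − 2 = 40
Two-sided p-value ≈ 0.0058
Since p ≈ 0.0058 < α = 0.05, reject H0; the data support H1.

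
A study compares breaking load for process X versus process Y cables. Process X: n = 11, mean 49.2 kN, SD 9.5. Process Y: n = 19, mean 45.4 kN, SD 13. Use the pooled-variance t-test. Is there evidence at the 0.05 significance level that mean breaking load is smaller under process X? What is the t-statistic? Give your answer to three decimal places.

Let group 1 = process X, group 2 = process Y. H0: μ_1 = μ_2; H1: μ_1 < μ_2 (two-sample pooled-variance t-test, left-tailed).
s_p² = [(11−1)·9.5² + (19−1)·13²]/(11+19−2) = 140.875
t = (49.2 − 45.4)/√[140.875·(1/11 + 1/19)] = 0.845
df = n₁ + n₂ − 2 = 28
p-value = P(T ≤ 0.845) ≈ 0.7974
Since p ≈ 0.7974 > α = 0.05, fail to reject H0; the evidence is not statistically significant.

0.845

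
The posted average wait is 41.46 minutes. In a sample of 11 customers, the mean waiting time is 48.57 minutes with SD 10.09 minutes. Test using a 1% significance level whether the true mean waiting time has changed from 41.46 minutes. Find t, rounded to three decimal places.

2.337

H0: μ = 41.46; H1: μ ≠ 41.46 (one-sample t-test, two-sided).
t = (x̄ − μ₀)/(s/√n) = (48.57 − 41.46)/(10.09/√11) = 2.337
df = n − 1 = 10
Two-sided p-value ≈ 0.0415
Since p ≈ 0.0415 > α = 0.01, fail to reject H0; the evidence is not statistically significant.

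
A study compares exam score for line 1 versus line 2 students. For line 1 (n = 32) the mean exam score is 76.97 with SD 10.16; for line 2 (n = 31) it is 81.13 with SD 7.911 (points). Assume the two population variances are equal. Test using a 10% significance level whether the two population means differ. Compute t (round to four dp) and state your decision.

Let group 1 = line 1, group 2 = line 2. H0: μ_1 = μ_2; H1: μ_1 ≠ μ_2 (two-sample pooled-variance t-test, two-sided).
s_p² = [(32−1)·10.16² + (31−1)·7.911²]/(32+31−2) = 83.2379
t = (76.97 − 81.13)/√[83.2379·(1/32 + 1/31)] = -1.8093
df = n₁ + n₂ − 2 = 61
Two-sided p-value ≈ 0.0753
Since p ≈ 0.0753 < α = 0.1, reject H0; the evidence is statistically significant.

t = -1.8093; reject H0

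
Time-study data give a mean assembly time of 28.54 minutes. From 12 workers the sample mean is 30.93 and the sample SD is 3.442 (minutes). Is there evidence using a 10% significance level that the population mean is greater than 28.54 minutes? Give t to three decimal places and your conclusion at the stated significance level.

t = 2.405; reject H0

H0: μ = 28.54; H1: μ > 28.54 (one-sample t-test, right-tailed).
t = (x̄ − μ₀)/(s/√n) = (30.93 − 28.54)/(3.442/√12) = 2.405
df = n − 1 = 11
p-value = P(T ≥ 2.405) ≈ 0.0175
Since p ≈ 0.0175 < α = 0.1, reject H0; the data support H1.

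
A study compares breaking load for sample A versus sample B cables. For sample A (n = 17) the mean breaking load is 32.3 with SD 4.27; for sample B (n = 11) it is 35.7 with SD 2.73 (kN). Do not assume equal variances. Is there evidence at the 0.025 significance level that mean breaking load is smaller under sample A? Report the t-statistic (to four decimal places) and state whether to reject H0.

Let group 1 = sample A, group 2 = sample B. H0: μ_1 = μ_2; H1: μ_1 < μ_2 (Welch's two-sample t-test, left-tailed).
t = (x̄_1 − x̄_2)/√(s_1²/n_1 + s_2²/n_2) = (32.3 − 35.7)/√(4.27²/17 + 2.73²/11) = -2.5701
Welch–Satterthwaite df ≈ 26.00
p-value = P(T ≤ -2.5701) ≈ 0.0081
Since p ≈ 0.0081 < α = 0.025, reject H0; the evidence is statistically significant.

t = -2.5701; reject H0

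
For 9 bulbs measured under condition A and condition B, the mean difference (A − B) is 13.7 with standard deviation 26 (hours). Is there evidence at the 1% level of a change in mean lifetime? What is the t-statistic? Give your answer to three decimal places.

1.581

H0: μ_d = 0; H1: μ_d ≠ 0 (paired t-test on the differences, two-sided).
t = d̄/(s_d/√n) = 13.7/(26/√9) = 1.581
df = n − 1 = 8
Two-sided p-value ≈ 0.153
Since p ≈ 0.153 > α = 0.01, fail to reject H0; the evidence is not statistically significant.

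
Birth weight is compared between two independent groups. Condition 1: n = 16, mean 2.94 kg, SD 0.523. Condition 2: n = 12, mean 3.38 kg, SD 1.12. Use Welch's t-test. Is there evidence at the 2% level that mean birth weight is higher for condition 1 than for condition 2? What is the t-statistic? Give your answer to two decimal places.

-1.26

Let group 1 = condition 1, group 2 = condition 2. H0: μ_1 = μ_2; H1: μ_1 > μ_2 (Welch's two-sample t-test, right-tailed).
t = (x̄_1 − x̄_2)/√(s_1²/n_1 + s_2²/n_2) = (2.94 − 3.38)/√(0.523²/16 + 1.12²/12) = -1.26
Welch–Satterthwaite df ≈ 14.61
p-value = P(T ≥ -1.26) ≈ 0.887
Since p ≈ 0.887 > α = 0.02, fail to reject H0; the data do not provide sufficient evidence against H0.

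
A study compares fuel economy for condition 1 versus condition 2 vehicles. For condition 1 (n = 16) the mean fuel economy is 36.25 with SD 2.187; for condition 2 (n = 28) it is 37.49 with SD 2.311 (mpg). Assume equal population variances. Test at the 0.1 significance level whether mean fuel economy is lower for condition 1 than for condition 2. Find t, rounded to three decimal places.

-1.745

Let group 1 = condition 1, group 2 = condition 2. H0: μ_1 = μ_2; H1: μ_1 < μ_2 (two-sample pooled-variance t-test, left-tailed).
s_p² = [(16−1)·2.187² + (28−1)·2.311²]/(16+28−2) = 5.14152
t = (36.25 − 37.49)/√[5.14152·(1/16 + 1/28)] = -1.745
df = n₁ + n₂ − 2 = 42
p-value = P(T ≤ -1.745) ≈ 0.044
Since p ≈ 0.044 < α = 0.1, reject H0; the data support H1.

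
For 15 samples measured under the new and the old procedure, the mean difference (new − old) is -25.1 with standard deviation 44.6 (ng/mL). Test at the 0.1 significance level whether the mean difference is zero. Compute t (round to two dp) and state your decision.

H0: μ_d = 0; H1: μ_d ≠ 0 (paired t-test on the differences, two-sided).
t = d̄/(s_d/√n) = -25.1/(44.6/√15) = -2.18
df = n − 1 = 14
Two-sided p-value ≈ 0.047
Since p ≈ 0.047 < α = 0.1, reject H0; the evidence is statistically significant.

t = -2.18; reject H0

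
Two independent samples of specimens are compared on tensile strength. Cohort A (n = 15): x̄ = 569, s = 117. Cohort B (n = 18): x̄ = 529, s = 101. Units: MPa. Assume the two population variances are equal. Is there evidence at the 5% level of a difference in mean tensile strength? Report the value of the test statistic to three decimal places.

1.054

Let group 1 = cohort A, group 2 = cohort B. H0: μ_1 = μ_2; H1: μ_1 ≠ μ_2 (two-sample pooled-variance t-test, two-sided).
s_p² = [(15−1)·117² + (18−1)·101²]/(15+18−2) = 11776.2
t = (569 − 529)/√[11776.2·(1/15 + 1/18)] = 1.054
df = n₁ + n₂ − 2 = 31
Two-sided p-value ≈ 0.2999
Since p ≈ 0.2999 > α = 0.05, fail to reject H0; the data do not provide sufficient evidence against H0.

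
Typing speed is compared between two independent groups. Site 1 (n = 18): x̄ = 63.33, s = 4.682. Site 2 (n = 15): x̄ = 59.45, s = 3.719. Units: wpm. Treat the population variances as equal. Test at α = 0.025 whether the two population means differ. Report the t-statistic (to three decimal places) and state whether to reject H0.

t = 2.597; reject H0

Let group 1 = site 1, group 2 = site 2. H0: μ_1 = μ_2; H1: μ_1 ≠ μ_2 (two-sample pooled-variance t-test, two-sided).
s_p² = [(18−1)·4.682² + (15−1)·3.719²]/(18+15−2) = 18.2675
t = (63.33 − 59.45)/√[18.2675·(1/18 + 1/15)] = 2.597
df = n₁ + n₂ − 2 = 31
Two-sided p-value ≈ 0.014
Since p ≈ 0.014 < α = 0.025, reject H0; the evidence is statistically significant.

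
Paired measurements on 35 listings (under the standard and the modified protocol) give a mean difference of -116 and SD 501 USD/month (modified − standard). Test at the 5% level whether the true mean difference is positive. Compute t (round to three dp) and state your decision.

t = -1.370; fail to reject H0

H0: μ_d = 0; H1: μ_d > 0 (paired t-test on the differences, right-tailed).
t = d̄/(s_d/√n) = -116/(501/√35) = -1.370
df = n − 1 = 34
p-value = P(T ≥ -1.370) ≈ 0.910
Since p ≈ 0.910 > α = 0.05, fail to reject H0; the data do not provide sufficient evidence against H0.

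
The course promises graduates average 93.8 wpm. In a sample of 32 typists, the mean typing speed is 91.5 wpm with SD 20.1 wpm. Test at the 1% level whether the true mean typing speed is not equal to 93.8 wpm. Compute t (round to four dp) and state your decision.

t = -0.6473; fail to reject H0

H0: μ = 93.8; H1: μ ≠ 93.8 (one-sample t-test, two-sided).
t = (x̄ − μ₀)/(s/√n) = (91.5 − 93.8)/(20.1/√32) = -0.6473
df = n − 1 = 31
Two-sided p-value ≈ 0.522
Since p ≈ 0.522 > α = 0.01, fail to reject H0; the data do not provide sufficient evidence against H0.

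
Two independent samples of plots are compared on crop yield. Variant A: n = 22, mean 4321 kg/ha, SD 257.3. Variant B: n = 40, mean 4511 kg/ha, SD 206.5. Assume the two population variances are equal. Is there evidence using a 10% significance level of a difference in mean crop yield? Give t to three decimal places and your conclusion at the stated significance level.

t = -3.173; reject H0

Let group 1 = variant A, group 2 = variant B. H0: μ_1 = μ_2; H1: μ_1 ≠ μ_2 (two-sample pooled-variance t-test, two-sided).
s_p² = [(22−1)·257.3² + (40−1)·206.5²]/(22+40−2) = 50888.6
t = (4321 − 4511)/√[50888.6·(1/22 + 1/40)] = -3.173
df = n₁ + n₂ − 2 = 60
Two-sided p-value ≈ 0.002
Since p ≈ 0.002 < α = 0.1, reject H0; the evidence is statistically significant.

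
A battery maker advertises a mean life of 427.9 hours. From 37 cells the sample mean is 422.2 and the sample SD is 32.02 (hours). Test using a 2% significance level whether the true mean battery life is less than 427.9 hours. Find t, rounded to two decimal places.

H0: μ = 427.9; H1: μ < 427.9 (one-sample t-test, left-tailed).
t = (x̄ − μ₀)/(s/√n) = (422.2 − 427.9)/(32.02/√37) = -1.08
df = n − 1 = 36
p-value = P(T ≤ -1.08) ≈ 0.143
Since p ≈ 0.143 > α = 0.02, fail to reject H0; the evidence is not statistically significant.

-1.08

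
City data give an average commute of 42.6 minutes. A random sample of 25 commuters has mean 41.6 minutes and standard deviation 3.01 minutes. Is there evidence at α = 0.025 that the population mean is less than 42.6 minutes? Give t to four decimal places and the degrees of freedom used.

t = -1.6611, df = 24

H0: μ = 42.6; H1: μ < 42.6 (one-sample t-test, left-tailed).
t = (x̄ − μ₀)/(s/√n) = (41.6 − 42.6)/(3.01/√25) = -1.6611
df = n − 1 = 24
p-value = P(T ≤ -1.6611) ≈ 0.055
Since p ≈ 0.055 > α = 0.025, fail to reject H0; the data do not provide sufficient evidence against H0.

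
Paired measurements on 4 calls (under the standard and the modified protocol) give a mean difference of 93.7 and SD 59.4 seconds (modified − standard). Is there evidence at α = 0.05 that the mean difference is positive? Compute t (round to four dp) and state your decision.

H0: μ_d = 0; H1: μ_d > 0 (paired t-test on the differences, right-tailed).
t = d̄/(s_d/√n) = 93.7/(59.4/√4) = 3.1549
df = n − 1 = 3
p-value = P(T ≥ 3.1549) ≈ 0.0255
Since p ≈ 0.0255 < α = 0.05, reject H0; the data support H1.

t = 3.1549; reject H0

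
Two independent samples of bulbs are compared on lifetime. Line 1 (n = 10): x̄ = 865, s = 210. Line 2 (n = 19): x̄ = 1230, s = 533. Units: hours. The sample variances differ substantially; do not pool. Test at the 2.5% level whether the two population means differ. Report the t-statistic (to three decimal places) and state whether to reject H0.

t = -2.623; reject H0

Let group 1 = line 1, group 2 = line 2. H0: μ_1 = μ_2; H1: μ_1 ≠ μ_2 (Welch's two-sample t-test, two-sided).
t = (x̄_1 − x̄_2)/√(s_1²/n_1 + s_2²/n_2) = (865 − 1230)/√(210²/10 + 533²/19) = -2.623
Welch–Satterthwaite df ≈ 25.71
Two-sided p-value ≈ 0.0145
Since p ≈ 0.0145 < α = 0.025, reject H0; the data support H1.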